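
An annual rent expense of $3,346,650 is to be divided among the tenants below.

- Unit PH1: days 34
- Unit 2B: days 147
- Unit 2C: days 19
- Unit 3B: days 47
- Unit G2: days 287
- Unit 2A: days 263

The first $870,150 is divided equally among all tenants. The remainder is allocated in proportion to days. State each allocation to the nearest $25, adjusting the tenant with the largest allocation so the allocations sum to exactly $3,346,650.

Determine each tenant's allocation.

First tranche $870,150 split equally: $145,025 each.
Remainder $2,476,500 by days (total 797): Unit PH1 105,647.43 → $105,650; Unit 2B 456,769.76 → $456,775; Unit 2C 59,038.27 → $59,050; Unit 3B 146,042.03 → $146,050; Unit G2 891,788.58 → $891,800; Unit 2A 817,213.93 → $817,225.
Rounding difference −$50 on remainder applied to Unit G2.
Totals: Unit PH1 $145,025 + $105,650 = $250,675; Unit 2B $145,025 + $456,775 = $601,800; Unit 2C $145,025 + $59,050 = $204,075; Unit 3B $145,025 + $146,050 = $291,075; Unit G2 $145,025 + $891,750 = $1,036,775; Unit 2A $145,025 + $817,225 = $962,250.

Unit PH1: $250,675 | Unit 2B: $601,800 | Unit 2C: $204,075 | Unit 3B: $291,075 | Unit G2: $1,036,775 | Unit 2A: $962,250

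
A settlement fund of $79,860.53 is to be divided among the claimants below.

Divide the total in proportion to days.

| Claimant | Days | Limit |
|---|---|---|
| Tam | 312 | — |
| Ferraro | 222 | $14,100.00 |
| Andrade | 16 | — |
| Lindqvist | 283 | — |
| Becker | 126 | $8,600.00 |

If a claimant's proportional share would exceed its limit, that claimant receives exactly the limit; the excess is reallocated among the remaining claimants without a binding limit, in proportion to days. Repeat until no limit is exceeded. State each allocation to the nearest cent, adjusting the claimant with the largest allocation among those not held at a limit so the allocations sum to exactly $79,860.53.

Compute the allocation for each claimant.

Combined days = 959.
Pro-rata shares before constraints: Tam 25,981.7366; Ferraro 18,487.0049; Andrade 1,332.3967; Lindqvist 23,566.7675; Becker 10,492.6244.
Capped: Ferraro ($14,100.00), Becker ($8,600.00); remaining pool $57,160.53 reallocated over remaining days 611.
Redistributed shares: Tam 29,188.3557 → $29,188.36; Andrade 1,496.8388 → $1,496.84; Lindqvist 26,475.3355 → $26,475.34.
Rounding difference −$0.01 applied to Tam → $29,188.35.

Tam: $29,188.35; Ferraro: $14,100.00; Andrade: $1,496.84; Lindqvist: $26,475.34; Becker: $8,600.00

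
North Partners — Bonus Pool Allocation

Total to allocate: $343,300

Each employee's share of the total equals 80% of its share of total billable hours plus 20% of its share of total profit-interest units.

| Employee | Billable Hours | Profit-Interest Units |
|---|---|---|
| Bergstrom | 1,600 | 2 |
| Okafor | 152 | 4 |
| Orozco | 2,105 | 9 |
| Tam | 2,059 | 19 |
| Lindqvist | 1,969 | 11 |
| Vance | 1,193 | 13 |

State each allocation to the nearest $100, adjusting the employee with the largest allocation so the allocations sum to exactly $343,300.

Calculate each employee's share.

Bergstrom: $50,800 | Okafor: $9,300 | Orozco: $74,300 | Tam: $84,800 | Lindqvist: $72,600 | Vance: $51,500

Totals — billable hours 9,078, profit-interest units 58.
Composite weights (80% billable hours + 20% profit-interest units): Bergstrom 0.1479; Okafor 0.0272; Orozco 0.2165; Tam 0.2470; Lindqvist 0.2114; Vance 0.1500.
Raw shares: Bergstrom 50,772.96; Okafor 9,333.68; Orozco 74,337.46; Tam 84,783.74; Lindqvist 72,590.59; Vance 51,481.57.
After rounding ($100): Bergstrom $50,800; Okafor $9,300; Orozco $74,300; Tam $84,800; Lindqvist $72,600; Vance $51,500. Sum = $343,300.
Rounded total matches; no reconciliation needed.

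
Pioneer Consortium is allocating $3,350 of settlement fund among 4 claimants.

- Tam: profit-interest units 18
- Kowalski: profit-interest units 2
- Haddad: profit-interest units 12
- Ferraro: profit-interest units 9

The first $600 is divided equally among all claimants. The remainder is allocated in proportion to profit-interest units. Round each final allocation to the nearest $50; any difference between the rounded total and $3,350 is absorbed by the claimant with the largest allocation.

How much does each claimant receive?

Tam: $1,350; Kowalski: $300; Haddad: $950; Ferraro: $750

$600 shared equally gives $150 per claimant.
Remainder $2,750 by profit-interest units (total 41): Tam 1,207.32 → $1,200; Kowalski 134.15 → $150; Haddad 804.88 → $800; Ferraro 603.66 → $600.
Totals: Tam $150 + $1,200 = $1,350; Kowalski $150 + $150 = $300; Haddad $150 + $800 = $950; Ferraro $150 + $600 = $750.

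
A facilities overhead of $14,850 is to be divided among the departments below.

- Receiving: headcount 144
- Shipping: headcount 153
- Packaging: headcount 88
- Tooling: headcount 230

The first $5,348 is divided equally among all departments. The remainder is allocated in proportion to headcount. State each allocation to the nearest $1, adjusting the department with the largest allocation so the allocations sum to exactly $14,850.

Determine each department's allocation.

Receiving: $3,562 | Shipping: $3,701 | Packaging: $2,697 | Tooling: $4,890

First tranche $5,348 split equally: $1,337 each.
Remainder $9,502 by headcount (total 615): Receiving 2,224.86 → $2,225; Shipping 2,363.91 → $2,364; Packaging 1,359.64 → $1,360; Tooling 3,553.59 → $3,554.
Rounding difference −$1 on remainder applied to Tooling.
Totals: Receiving $1,337 + $2,225 = $3,562; Shipping $1,337 + $2,364 = $3,701; Packaging $1,337 + $1,360 = $2,697; Tooling $1,337 + $3,553 = $4,890.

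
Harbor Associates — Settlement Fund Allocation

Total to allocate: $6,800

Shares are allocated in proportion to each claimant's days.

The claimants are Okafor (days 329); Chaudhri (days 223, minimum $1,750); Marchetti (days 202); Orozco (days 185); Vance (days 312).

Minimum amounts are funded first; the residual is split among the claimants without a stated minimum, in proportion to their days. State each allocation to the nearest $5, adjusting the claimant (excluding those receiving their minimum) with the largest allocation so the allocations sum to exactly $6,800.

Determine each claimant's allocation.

Okafor: $1,615; Chaudhri: $1,750; Marchetti: $990; Orozco: $910; Vance: $1,535

Fund the minimums — Chaudhri $1,750. Balance $5,050.
Balance split over remaining days 1,028: Okafor 1,616.20 → $1,615; Marchetti 992.32 → $990; Orozco 908.80 → $910; Vance 1,532.68 → $1,535.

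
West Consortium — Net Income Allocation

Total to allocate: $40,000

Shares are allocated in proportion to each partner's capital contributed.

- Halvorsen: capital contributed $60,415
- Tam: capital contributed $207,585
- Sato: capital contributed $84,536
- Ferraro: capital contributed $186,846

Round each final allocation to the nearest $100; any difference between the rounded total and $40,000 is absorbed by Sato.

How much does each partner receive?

Total capital contributed = 539,382.
Unrounded shares: Halvorsen 60,415/539,382 × $40,000 = 4,480.31; Tam 207,585/539,382 × $40,000 = 15,394.28; Sato 84,536/539,382 × $40,000 = 6,269.10; Ferraro 186,846/539,382 × $40,000 = 13,856.30.
Rounded to nearest $100: Halvorsen $4,500; Tam $15,400; Sato $6,300; Ferraro $13,900. Sum = $40,100.
Difference $40,000 − $40,100 = −$100 applied to Sato: Sato becomes $6,200.

Halvorsen: $4,500; Tam: $15,400; Sato: $6,200; Ferraro: $13,900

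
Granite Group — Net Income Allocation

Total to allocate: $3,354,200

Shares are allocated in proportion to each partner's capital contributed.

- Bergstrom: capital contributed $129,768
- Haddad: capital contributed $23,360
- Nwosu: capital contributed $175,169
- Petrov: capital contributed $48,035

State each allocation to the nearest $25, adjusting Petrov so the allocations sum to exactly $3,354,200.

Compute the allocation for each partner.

Bergstrom: $1,156,600 · Haddad: $208,200 · Nwosu: $1,561,250 · Petrov: $428,150

Total capital contributed = 376,332.
Proportional shares: Bergstrom 129,768/376,332 × $3,354,200 = 1,156,605.94; Haddad 23,360/376,332 × $3,354,200 = 208,204.76; Nwosu 175,169/376,332 × $3,354,200 = 1,561,259.37; Petrov 48,035/376,332 × $3,354,200 = 428,129.94.
At nearest $25: Bergstrom $1,156,600; Haddad $208,200; Nwosu $1,561,250; Petrov $428,125. Sum = $3,354,175.
Difference $3,354,200 − $3,354,175 = +$25 applied to Petrov: Petrov becomes $428,150.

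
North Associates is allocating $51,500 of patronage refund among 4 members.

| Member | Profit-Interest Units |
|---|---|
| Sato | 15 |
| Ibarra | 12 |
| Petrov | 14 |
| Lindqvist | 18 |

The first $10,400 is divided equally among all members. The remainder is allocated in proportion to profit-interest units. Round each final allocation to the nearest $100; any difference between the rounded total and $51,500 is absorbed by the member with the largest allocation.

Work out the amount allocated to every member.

First tranche $10,400 split equally: $2,600 each.
Remainder $41,100 by profit-interest units (total 59): Sato 10,449.15 → $10,400; Ibarra 8,359.32 → $8,400; Petrov 9,752.54 → $9,800; Lindqvist 12,538.98 → $12,500.
Totals: Sato $2,600 + $10,400 = $13,000; Ibarra $2,600 + $8,400 = $11,000; Petrov $2,600 + $9,800 = $12,400; Lindqvist $2,600 + $12,500 = $15,100.

Sato: $13,000 · Ibarra: $11,000 · Petrov: $12,400 · Lindqvist: $15,100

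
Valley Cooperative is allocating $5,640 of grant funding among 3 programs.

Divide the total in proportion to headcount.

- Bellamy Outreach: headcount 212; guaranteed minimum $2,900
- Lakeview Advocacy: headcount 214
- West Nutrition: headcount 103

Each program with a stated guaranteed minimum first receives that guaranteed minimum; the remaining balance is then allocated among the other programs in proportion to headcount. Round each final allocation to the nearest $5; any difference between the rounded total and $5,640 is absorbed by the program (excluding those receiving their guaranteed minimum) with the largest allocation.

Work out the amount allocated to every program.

Fund the minimums — Bellamy Outreach $2,900. Balance $2,740.
Balance split over remaining headcount 317: Lakeview Advocacy 1,849.72 → $1,850; West Nutrition 890.28 → $890.

Bellamy Outreach: $2,900 · Lakeview Advocacy: $1,850 · West Nutrition: $890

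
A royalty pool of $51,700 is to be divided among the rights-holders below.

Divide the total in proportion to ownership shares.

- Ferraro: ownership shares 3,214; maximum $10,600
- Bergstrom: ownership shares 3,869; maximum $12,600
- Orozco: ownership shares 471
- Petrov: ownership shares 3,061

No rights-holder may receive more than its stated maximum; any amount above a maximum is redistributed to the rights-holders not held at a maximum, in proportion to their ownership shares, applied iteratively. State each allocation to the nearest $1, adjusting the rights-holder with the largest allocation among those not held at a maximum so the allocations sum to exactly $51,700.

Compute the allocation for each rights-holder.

Ferraro: $10,600; Bergstrom: $12,600; Orozco: $3,801; Petrov: $24,699

Total ownership shares = 10,615.
Unconstrained shares: Ferraro 15,653.68; Bergstrom 18,843.83; Orozco 2,293.99; Petrov 14,908.497.
Held at cap: Ferraro ($10,600), Bergstrom ($12,600); remaining pool $28,500 reallocated over remaining ownership shares 3,532.
Remaining shares: Orozco 3,800.54 → $3,801; Petrov 24,699.46 → $24,699.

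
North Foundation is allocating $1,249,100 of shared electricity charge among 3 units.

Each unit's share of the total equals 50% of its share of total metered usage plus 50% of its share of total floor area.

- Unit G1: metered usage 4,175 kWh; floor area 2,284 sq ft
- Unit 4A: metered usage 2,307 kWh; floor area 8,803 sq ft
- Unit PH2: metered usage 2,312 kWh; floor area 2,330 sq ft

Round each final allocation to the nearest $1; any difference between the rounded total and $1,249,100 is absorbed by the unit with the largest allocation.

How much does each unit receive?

Totals — metered usage 8,794, floor area 13,417.
Combined weights (50% metered usage + 50% floor area): Unit G1 0.3225; Unit 4A 0.4592; Unit PH2 0.2183.
Raw shares: Unit G1 402,826.82; Unit 4A 573,615.37; Unit PH2 272,657.80.
Rounded to nearest $1: Unit G1 $402,827; Unit 4A $573,615; Unit PH2 $272,658. Sum = $1,249,100.
No rounding difference to absorb.

Unit G1: $402,827; Unit 4A: $573,615; Unit PH2: $272,658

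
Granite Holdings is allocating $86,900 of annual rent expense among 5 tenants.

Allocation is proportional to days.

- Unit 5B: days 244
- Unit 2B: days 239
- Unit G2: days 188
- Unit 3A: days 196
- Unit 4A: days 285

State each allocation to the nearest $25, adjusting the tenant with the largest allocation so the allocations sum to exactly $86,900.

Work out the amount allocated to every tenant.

Unit 5B: $18,400 · Unit 2B: $18,025 · Unit G2: $14,175 · Unit 3A: $14,775 · Unit 4A: $21,525

Sum of days: 1,152.
Raw shares: Unit 5B 244/1,152 × $86,900 = 18,405.90; Unit 2B 239/1,152 × $86,900 = 18,028.73; Unit G2 188/1,152 × $86,900 = 14,181.60; Unit 3A 196/1,152 × $86,900 = 14,785.07; Unit 4A 285/1,152 × $86,900 = 21,498.70.
After rounding ($25): Unit 5B $18,400; Unit 2B $18,025; Unit G2 $14,175; Unit 3A $14,775; Unit 4A $21,500. Sum = $86,875.
Difference $86,900 − $86,875 = +$25 applied to largest allocation (Unit 4A): Unit 4A becomes $21,525.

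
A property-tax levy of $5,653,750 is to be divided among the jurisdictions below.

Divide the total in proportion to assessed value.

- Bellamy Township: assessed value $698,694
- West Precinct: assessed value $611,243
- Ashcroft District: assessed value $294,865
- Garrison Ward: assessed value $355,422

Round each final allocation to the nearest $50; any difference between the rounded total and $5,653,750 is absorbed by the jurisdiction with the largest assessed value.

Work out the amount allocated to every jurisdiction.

Assessed value total: 1,960,224.
Unrounded shares: Bellamy Township 698,694/1,960,224 × $5,653,750 = 2,015,198.88; West Precinct 611,243/1,960,224 × $5,653,750 = 1,762,969.49; Ashcroft District 294,865/1,960,224 × $5,653,750 = 850,460.45; Garrison Ward 355,422/1,960,224 × $5,653,750 = 1,025,121.18.
After rounding ($50): Bellamy Township $2,015,200; West Precinct $1,762,950; Ashcroft District $850,450; Garrison Ward $1,025,100. Sum = $5,653,700.
Difference $5,653,750 − $5,653,700 = +$50 applied to largest assessed value (Bellamy Township): Bellamy Township becomes $2,015,250.

Bellamy Township: $2,015,250; West Precinct: $1,762,950; Ashcroft District: $850,450; Garrison Ward: $1,025,100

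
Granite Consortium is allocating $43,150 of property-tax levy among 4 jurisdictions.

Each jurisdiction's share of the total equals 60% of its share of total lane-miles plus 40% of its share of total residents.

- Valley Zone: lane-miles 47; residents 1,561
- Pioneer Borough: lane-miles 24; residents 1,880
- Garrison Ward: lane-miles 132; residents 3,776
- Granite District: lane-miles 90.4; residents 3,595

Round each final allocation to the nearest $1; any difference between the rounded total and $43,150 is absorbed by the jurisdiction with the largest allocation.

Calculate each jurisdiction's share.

Totals — lane-miles 293.4, residents 10,812.
Blended shares (60% lane-miles + 40% residents): Valley Zone 0.1539; Pioneer Borough 0.1186; Garrison Ward 0.4096; Granite District 0.3179.
Proportional shares: Valley Zone 6,639.28; Pioneer Borough 5,118.98; Garrison Ward 17,675.76; Granite District 13,715.98.
After rounding ($1): Valley Zone $6,639; Pioneer Borough $5,119; Garrison Ward $17,676; Granite District $13,716. Sum = $43,150.
Rounded total matches; no reconciliation needed.

Valley Zone: $6,639; Pioneer Borough: $5,119; Garrison Ward: $17,676; Granite District: $13,716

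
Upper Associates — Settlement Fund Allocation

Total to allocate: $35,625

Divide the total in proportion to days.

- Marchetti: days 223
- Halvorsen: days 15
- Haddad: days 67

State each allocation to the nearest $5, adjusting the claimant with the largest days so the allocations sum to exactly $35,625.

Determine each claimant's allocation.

Marchetti: $26,050; Halvorsen: $1,750; Haddad: $7,825

Combined days = 305.
Pro-rata amounts: Marchetti 223/305 × $35,625 = 26,047.13; Halvorsen 15/305 × $35,625 = 1,752.05; Haddad 67/305 × $35,625 = 7,825.82.
After rounding ($5): Marchetti $26,045; Halvorsen $1,750; Haddad $7,825. Sum = $35,620.
Difference $35,625 − $35,620 = +$5 applied to largest days (Marchetti): Marchetti becomes $26,050.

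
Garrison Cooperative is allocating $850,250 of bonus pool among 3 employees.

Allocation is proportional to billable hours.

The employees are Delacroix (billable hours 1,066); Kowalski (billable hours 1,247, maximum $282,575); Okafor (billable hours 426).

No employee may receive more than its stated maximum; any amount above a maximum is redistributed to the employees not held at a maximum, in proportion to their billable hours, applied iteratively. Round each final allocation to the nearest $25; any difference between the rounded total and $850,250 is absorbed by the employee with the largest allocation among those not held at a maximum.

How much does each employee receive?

Delacroix: $405,600 · Kowalski: $282,575 · Okafor: $162,075

Total billable hours = 2,739.
Proportional shares (ignoring caps): Delacroix 330,911.46; Kowalski 387,098.12; Okafor 132,240.42.
Held at cap: Kowalski ($282,575); remaining pool $567,675 reallocated over remaining billable hours 1,492.
Redistributed shares: Delacroix 405,590.85 → $405,600; Okafor 162,084.15 → $162,075.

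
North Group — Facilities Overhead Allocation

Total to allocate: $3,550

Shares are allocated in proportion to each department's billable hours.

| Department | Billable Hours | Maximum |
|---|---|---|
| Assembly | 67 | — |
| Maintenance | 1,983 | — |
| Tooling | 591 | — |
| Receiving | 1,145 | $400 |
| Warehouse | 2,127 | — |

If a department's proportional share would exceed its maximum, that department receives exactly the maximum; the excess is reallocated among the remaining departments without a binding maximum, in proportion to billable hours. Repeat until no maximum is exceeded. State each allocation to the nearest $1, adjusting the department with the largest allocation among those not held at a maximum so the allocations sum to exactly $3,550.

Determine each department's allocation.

Billable hours total: 5,913.
Unconstrained shares: Assembly 40.22; Maintenance 1,190.54; Tooling 354.82; Receiving 687.43; Warehouse 1,276.99.
Capped: Receiving ($400); remaining pool $3,150 reallocated over remaining billable hours 4,768.
Remaining shares: Assembly 44.26 → $44; Maintenance 1,310.08 → $1,310; Tooling 390.45 → $390; Warehouse 1,405.21 → $1,405.
Rounding difference +$1 applied to Warehouse → $1,406.

Assembly: $44 | Maintenance: $1,310 | Tooling: $390 | Receiving: $400 | Warehouse: $1,406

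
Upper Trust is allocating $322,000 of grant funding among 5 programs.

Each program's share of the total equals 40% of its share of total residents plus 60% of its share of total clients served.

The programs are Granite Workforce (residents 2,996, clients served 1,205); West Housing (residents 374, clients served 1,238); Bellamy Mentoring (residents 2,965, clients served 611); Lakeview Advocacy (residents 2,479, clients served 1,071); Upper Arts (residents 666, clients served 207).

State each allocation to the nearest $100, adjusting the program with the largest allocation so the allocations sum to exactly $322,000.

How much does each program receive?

Granite Workforce: $94,500 | West Housing: $60,300 | Bellamy Mentoring: $67,500 | Lakeview Advocacy: $81,400 | Upper Arts: $18,300

Residents total 9,480; clients served total 4,332.
Blended shares (40% residents + 60% clients served): Granite Workforce 0.2933; West Housing 0.1872; Bellamy Mentoring 0.2097; Lakeview Advocacy 0.2529; Upper Arts 0.0568.
Unrounded shares: Granite Workforce 94,446.14; West Housing 60,294.09; Bellamy Mentoring 67,533.55; Lakeview Advocacy 81,445.75; Upper Arts 18,280.46.
After rounding ($100): Granite Workforce $94,400; West Housing $60,300; Bellamy Mentoring $67,500; Lakeview Advocacy $81,400; Upper Arts $18,300. Sum = $321,900.
Difference $322,000 − $321,900 = +$100 applied to largest allocation (Granite Workforce): Granite Workforce becomes $94,500.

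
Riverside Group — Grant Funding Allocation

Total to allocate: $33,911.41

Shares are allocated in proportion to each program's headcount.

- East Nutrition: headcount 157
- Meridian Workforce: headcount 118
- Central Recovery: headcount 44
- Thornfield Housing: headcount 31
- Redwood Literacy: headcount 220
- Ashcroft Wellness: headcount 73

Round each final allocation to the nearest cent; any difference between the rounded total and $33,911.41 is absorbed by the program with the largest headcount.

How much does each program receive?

East Nutrition: $8,280.08 · Meridian Workforce: $6,223.24 · Central Recovery: $2,320.53 · Thornfield Housing: $1,634.92 · Redwood Literacy: $11,602.67 · Ashcroft Wellness: $3,849.97

Combined headcount = 157 + 118 + 44 + 31 + 220 + 73 = 643.
Proportional shares: East Nutrition 8,280.0799; Meridian Workforce 6,223.2448; Central Recovery 2,320.5319; Thornfield Housing 1,634.9202; Redwood Literacy 11,602.6597; Ashcroft Wellness 3,849.9735.
At nearest cent: East Nutrition $8,280.08; Meridian Workforce $6,223.24; Central Recovery $2,320.53; Thornfield Housing $1,634.92; Redwood Literacy $11,602.66; Ashcroft Wellness $3,849.97. Sum = $33,911.40.
Difference $33,911.41 − $33,911.40 = +$0.01 applied to largest headcount (Redwood Literacy): Redwood Literacy becomes $11,602.67.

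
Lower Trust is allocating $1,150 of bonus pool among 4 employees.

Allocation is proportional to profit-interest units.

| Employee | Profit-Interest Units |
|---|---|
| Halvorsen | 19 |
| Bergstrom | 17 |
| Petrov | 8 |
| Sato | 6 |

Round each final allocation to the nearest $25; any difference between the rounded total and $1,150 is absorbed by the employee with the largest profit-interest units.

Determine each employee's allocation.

Halvorsen: $425; Bergstrom: $400; Petrov: $175; Sato: $150

Profit-interest units total: 19 + 17 + 8 + 6 = 50.
Pro-rata amounts: Halvorsen 437.00; Bergstrom 391.00; Petrov 184.00; Sato 138.00.
After rounding ($25): Halvorsen $425; Bergstrom $400; Petrov $175; Sato $150. Sum = $1,150.
Sum already equals the total — no adjustment.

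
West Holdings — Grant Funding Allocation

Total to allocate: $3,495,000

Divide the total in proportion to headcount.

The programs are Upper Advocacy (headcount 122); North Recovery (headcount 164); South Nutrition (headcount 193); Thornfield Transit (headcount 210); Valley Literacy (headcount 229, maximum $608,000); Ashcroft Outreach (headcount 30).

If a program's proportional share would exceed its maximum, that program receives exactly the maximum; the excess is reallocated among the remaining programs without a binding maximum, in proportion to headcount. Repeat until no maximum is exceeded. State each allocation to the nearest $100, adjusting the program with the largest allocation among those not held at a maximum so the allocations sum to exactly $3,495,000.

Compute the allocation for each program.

Upper Advocacy: $489,900 | North Recovery: $658,500 | South Nutrition: $775,000 | Thornfield Transit: $843,100 | Valley Literacy: $608,000 | Ashcroft Outreach: $120,500

Combined headcount = 948.
Unconstrained shares: Upper Advocacy 449,778.48; North Recovery 604,620.25; South Nutrition 711,534.81; Thornfield Transit 774,208.86; Valley Literacy 844,256.33; Ashcroft Outreach 110,601.27.
Held at cap: Valley Literacy ($608,000); balance $2,887,000 reallocated over remaining headcount 719.
Redistributed shares: Upper Advocacy 489,866.48 → $489,900; North Recovery 658,509.04 → $658,500; South Nutrition 774,952.71 → $775,000; Thornfield Transit 843,212.80 → $843,200; Ashcroft Outreach 120,458.97 → $120,500.
Rounding difference −$100 applied to Thornfield Transit → $843,100.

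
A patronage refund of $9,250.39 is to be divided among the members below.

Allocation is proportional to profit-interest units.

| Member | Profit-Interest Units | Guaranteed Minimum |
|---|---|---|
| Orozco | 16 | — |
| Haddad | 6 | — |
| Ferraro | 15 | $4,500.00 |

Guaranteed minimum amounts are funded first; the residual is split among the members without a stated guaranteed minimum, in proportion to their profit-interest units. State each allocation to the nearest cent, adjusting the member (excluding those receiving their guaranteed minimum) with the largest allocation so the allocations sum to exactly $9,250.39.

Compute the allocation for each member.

Guaranteed amounts: Ferraro $4,500.00. Remaining pool $4,750.39.
Remaining pool split over remaining profit-interest units 22: Orozco 3,454.8291 → $3,454.83; Haddad 1,295.5609 → $1,295.56.

Orozco: $3,454.83 | Haddad: $1,295.56 | Ferraro: $4,500.00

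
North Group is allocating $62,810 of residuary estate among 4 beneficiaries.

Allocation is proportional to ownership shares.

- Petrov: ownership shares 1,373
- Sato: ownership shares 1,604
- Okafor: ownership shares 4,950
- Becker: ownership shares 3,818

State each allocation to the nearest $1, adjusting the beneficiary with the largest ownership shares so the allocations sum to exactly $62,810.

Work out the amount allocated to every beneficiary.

Petrov: $7,343 | Sato: $8,578 | Okafor: $26,471 | Becker: $20,418

Combined ownership shares = 11,745.
Raw shares: Petrov 1,373/11,745 × $62,810 = 7,342.54; Sato 1,604/11,745 × $62,810 = 8,577.88; Okafor 4,950/11,745 × $62,810 = 26,471.65; Becker 3,818/11,745 × $62,810 = 20,417.93.
At nearest $1: Petrov $7,343; Sato $8,578; Okafor $26,472; Becker $20,418. Sum = $62,811.
Difference $62,810 − $62,811 = −$1 applied to largest ownership shares (Okafor): Okafor becomes $26,471.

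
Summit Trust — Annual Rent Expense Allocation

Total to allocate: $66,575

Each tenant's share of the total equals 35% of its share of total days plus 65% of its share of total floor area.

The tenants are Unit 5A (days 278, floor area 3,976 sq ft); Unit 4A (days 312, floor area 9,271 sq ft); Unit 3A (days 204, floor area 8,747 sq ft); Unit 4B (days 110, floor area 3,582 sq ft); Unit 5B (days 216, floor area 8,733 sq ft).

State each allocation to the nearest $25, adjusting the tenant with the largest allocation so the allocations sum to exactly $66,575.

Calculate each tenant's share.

Days total 1,120; floor area total 34,309.
Blended shares (35% days + 65% floor area): Unit 5A 0.1622; Unit 4A 0.2731; Unit 3A 0.2295; Unit 4B 0.1022; Unit 5B 0.2330.
Pro-rata amounts: Unit 5A 10,798.61; Unit 4A 18,184.52; Unit 3A 15,276.70; Unit 4B 6,806.47; Unit 5B 15,508.70.
Rounded to nearest $25: Unit 5A $10,800; Unit 4A $18,175; Unit 3A $15,275; Unit 4B $6,800; Unit 5B $15,500. Sum = $66,550.
Difference $66,575 − $66,550 = +$25 applied to largest allocation (Unit 4A): Unit 4A becomes $18,200.

Unit 5A: $10,800 · Unit 4A: $18,200 · Unit 3A: $15,275 · Unit 4B: $6,800 · Unit 5B: $15,500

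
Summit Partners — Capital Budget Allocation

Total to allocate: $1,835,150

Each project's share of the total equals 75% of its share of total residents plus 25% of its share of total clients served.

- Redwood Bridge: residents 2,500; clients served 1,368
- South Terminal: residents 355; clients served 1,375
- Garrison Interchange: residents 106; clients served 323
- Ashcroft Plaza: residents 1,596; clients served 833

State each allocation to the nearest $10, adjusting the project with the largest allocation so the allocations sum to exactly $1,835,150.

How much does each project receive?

Redwood Bridge: $916,050; South Terminal: $269,020; Garrison Interchange: $70,020; Ashcroft Plaza: $580,060

Totals — residents 4,557, clients served 3,899.
Composite weights (75% residents + 25% clients served): Redwood Bridge 0.4992; South Terminal 0.1466; Garrison Interchange 0.0382; Ashcroft Plaza 0.3161.
Proportional shares: Redwood Bridge 916,051.28; South Terminal 269,015.06; Garrison Interchange 70,022.22; Ashcroft Plaza 580,061.45.
At nearest $10: Redwood Bridge $916,050; South Terminal $269,020; Garrison Interchange $70,020; Ashcroft Plaza $580,060. Sum = $1,835,150.
Rounded total matches; no reconciliation needed.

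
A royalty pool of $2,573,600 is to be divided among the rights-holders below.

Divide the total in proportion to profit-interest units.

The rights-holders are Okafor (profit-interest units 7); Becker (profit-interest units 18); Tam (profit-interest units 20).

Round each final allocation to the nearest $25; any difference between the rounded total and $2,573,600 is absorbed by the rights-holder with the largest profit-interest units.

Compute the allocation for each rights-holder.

Okafor: $400,350; Becker: $1,029,450; Tam: $1,143,800

Combined profit-interest units = 7 + 18 + 20 = 45.
Raw shares: Okafor 400,337.78; Becker 1,029,440.00; Tam 1,143,822.22.
After rounding ($25): Okafor $400,350; Becker $1,029,450; Tam $1,143,825. Sum = $2,573,625.
Difference $2,573,600 − $2,573,625 = −$25 applied to largest profit-interest units (Tam): Tam becomes $1,143,800.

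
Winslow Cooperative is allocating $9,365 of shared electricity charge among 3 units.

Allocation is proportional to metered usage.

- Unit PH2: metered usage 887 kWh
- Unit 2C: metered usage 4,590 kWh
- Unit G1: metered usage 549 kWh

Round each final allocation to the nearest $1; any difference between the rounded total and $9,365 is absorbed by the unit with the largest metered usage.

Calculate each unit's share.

Combined metered usage = 6,026.
Proportional shares: Unit PH2 887/6,026 × $9,365 = 1,378.49; Unit 2C 4,590/6,026 × $9,365 = 7,133.31; Unit G1 549/6,026 × $9,365 = 853.20.
After rounding ($1): Unit PH2 $1,378; Unit 2C $7,133; Unit G1 $853. Sum = $9,364.
Difference $9,365 − $9,364 = +$1 applied to largest metered usage (Unit 2C): Unit 2C becomes $7,134.

Unit PH2: $1,378 · Unit 2C: $7,134 · Unit G1: $853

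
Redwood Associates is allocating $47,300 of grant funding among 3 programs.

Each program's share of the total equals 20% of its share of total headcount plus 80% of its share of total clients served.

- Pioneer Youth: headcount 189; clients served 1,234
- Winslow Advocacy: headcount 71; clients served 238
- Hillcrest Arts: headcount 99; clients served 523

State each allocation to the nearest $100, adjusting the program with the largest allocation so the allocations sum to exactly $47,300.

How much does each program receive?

Totals — headcount 359, clients served 1,995.
Blended shares (20% headcount + 80% clients served): Pioneer Youth 0.6001; Winslow Advocacy 0.1350; Hillcrest Arts 0.2649.
Raw shares: Pioneer Youth 28,386.13; Winslow Advocacy 6,385.16; Hillcrest Arts 12,528.71.
Rounded to nearest $100: Pioneer Youth $28,400; Winslow Advocacy $6,400; Hillcrest Arts $12,500. Sum = $47,300.
Sum already equals the total — no adjustment.

Pioneer Youth: $28,400 · Winslow Advocacy: $6,400 · Hillcrest Arts: $12,500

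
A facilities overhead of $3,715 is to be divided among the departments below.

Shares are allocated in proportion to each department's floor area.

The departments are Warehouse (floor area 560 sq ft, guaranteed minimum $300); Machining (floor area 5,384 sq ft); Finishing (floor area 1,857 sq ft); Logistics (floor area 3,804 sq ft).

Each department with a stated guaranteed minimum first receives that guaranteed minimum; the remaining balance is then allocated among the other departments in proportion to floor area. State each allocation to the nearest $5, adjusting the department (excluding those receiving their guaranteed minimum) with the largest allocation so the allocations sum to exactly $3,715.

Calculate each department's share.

Warehouse: $300; Machining: $1,665; Finishing: $575; Logistics: $1,175

Guaranteed amounts: Warehouse $300. Balance $3,415.
Balance split over remaining floor area 11,045: Machining 1,664.68 → $1,665; Finishing 574.17 → $575; Logistics 1,176.16 → $1,175.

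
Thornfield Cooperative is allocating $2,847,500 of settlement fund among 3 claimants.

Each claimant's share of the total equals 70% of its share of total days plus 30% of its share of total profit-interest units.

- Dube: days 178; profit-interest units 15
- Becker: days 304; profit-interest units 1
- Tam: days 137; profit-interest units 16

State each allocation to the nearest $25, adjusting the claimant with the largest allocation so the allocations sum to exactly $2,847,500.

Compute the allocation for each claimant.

Dube: $973,600; Becker: $1,005,625; Tam: $868,275

Days total 619; profit-interest units total 32.
Composite weights (70% days + 30% profit-interest units): Dube 0.3419; Becker 0.3532; Tam 0.3049.
Raw shares: Dube 973,609.82; Becker 1,005,609.69; Tam 868,280.49.
Rounded to nearest $25: Dube $973,600; Becker $1,005,600; Tam $868,275. Sum = $2,847,475.
Difference $2,847,500 − $2,847,475 = +$25 applied to largest allocation (Becker): Becker becomes $1,005,625.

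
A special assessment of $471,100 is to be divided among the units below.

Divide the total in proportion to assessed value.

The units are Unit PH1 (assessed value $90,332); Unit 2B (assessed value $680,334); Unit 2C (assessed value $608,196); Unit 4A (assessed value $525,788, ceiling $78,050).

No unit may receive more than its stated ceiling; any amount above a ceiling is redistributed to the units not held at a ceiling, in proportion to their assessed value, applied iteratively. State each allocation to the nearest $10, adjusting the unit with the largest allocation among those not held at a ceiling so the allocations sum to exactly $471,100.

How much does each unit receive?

Total assessed value = 1,904,650.
Unconstrained shares: Unit PH1 22,342.90; Unit 2B 168,275.19; Unit 2C 150,432.43; Unit 4A 130,049.47.
Capped: Unit 4A ($78,050); balance $393,050 reallocated over remaining assessed value 1,378,862.
Redistributed shares: Unit PH1 25,749.49 → $25,750; Unit 2B 193,931.86 → $193,930; Unit 2C 173,368.65 → $173,370.

Unit PH1: $25,750 · Unit 2B: $193,930 · Unit 2C: $173,370 · Unit 4A: $78,050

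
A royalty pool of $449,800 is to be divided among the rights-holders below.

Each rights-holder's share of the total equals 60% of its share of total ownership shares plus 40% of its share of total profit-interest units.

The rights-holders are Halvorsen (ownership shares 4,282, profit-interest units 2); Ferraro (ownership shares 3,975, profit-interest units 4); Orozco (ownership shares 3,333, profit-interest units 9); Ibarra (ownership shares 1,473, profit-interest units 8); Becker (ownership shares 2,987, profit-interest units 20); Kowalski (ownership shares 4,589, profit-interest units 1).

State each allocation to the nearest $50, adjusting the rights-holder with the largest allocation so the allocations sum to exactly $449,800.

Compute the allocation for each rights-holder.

Halvorsen: $64,150 · Ferraro: $68,350 · Orozco: $80,400 · Ibarra: $51,950 · Becker: $120,850 · Kowalski: $64,100

Totals — ownership shares 20,639, profit-interest units 44.
Blended shares (60% ownership shares + 40% profit-interest units): Halvorsen 0.1427; Ferraro 0.1519; Orozco 0.1787; Ibarra 0.1155; Becker 0.2687; Kowalski 0.1425.
Unrounded shares: Halvorsen 64,170.53; Ferraro 68,334.32; Orozco 80,384.84; Ibarra 51,973.99; Becker 120,840.47; Kowalski 64,095.84.
Rounded to nearest $50: Halvorsen $64,150; Ferraro $68,350; Orozco $80,400; Ibarra $51,950; Becker $120,850; Kowalski $64,100. Sum = $449,800.
No rounding difference to absorb.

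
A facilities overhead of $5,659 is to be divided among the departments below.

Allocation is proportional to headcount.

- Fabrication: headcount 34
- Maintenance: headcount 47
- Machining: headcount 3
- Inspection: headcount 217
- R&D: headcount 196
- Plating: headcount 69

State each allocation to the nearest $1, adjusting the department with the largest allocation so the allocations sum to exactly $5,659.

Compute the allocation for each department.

Combined headcount = 566.
Unrounded shares: Fabrication 34/566 × $5,659 = 339.94; Maintenance 47/566 × $5,659 = 469.92; Machining 3/566 × $5,659 = 29.99; Inspection 217/566 × $5,659 = 2,169.62; R&D 196/566 × $5,659 = 1,959.65; Plating 69/566 × $5,659 = 689.88.
After rounding ($1): Fabrication $340; Maintenance $470; Machining $30; Inspection $2,170; R&D $1,960; Plating $690. Sum = $5,660.
Difference $5,659 − $5,660 = −$1 applied to largest allocation (Inspection): Inspection becomes $2,169.

Fabrication: $340 · Maintenance: $470 · Machining: $30 · Inspection: $2,169 · R&D: $1,960 · Plating: $690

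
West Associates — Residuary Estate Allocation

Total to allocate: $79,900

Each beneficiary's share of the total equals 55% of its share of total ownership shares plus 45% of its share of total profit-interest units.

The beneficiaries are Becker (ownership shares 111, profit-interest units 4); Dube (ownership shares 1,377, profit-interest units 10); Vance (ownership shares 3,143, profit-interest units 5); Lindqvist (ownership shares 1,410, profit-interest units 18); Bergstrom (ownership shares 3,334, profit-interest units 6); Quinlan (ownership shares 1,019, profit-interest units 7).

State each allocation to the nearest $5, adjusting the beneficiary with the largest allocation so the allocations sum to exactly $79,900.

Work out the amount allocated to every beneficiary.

Becker: $3,345 · Dube: $13,015 · Vance: $16,885 · Lindqvist: $18,905 · Bergstrom: $18,410 · Quinlan: $9,340

Totals — ownership shares 10,394, profit-interest units 50.
Combined weights (55% ownership shares + 45% profit-interest units): Becker 0.0419; Dube 0.1629; Vance 0.2113; Lindqvist 0.2366; Bergstrom 0.2304; Quinlan 0.1169.
Raw shares: Becker 3,345.70; Dube 13,012.85; Vance 16,883.85; Lindqvist 18,905.17; Bergstrom 18,410.49; Quinlan 9,341.95.
At nearest $5: Becker $3,345; Dube $13,015; Vance $16,885; Lindqvist $18,905; Bergstrom $18,410; Quinlan $9,340. Sum = $79,900.
No rounding difference to absorb.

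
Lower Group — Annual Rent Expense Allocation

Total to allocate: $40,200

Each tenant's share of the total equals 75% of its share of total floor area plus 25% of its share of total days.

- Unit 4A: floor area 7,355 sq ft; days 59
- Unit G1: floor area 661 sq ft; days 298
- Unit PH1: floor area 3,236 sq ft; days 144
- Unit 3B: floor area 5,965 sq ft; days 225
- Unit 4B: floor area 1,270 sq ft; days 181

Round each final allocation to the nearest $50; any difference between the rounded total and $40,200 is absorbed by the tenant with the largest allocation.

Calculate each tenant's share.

Unit 4A: $12,650; Unit G1: $4,400; Unit PH1: $6,850; Unit 3B: $12,200; Unit 4B: $4,100

Floor area total 18,487; days total 907.
Composite weights (75% floor area + 25% days): Unit 4A 0.3146; Unit G1 0.1090; Unit PH1 0.1710; Unit 3B 0.3040; Unit 4B 0.1014.
Raw shares: Unit 4A 12,648.84; Unit G1 4,379.99; Unit PH1 6,873.10; Unit 3B 12,221.28; Unit 4B 4,076.78.
Rounded to nearest $50: Unit 4A $12,650; Unit G1 $4,400; Unit PH1 $6,850; Unit 3B $12,200; Unit 4B $4,100. Sum = $40,200.
No rounding difference to absorb.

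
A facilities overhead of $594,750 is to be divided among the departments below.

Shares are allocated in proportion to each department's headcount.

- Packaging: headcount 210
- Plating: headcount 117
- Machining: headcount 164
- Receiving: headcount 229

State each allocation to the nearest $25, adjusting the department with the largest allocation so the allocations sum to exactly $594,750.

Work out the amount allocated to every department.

Sum of headcount: 720.
Proportional shares: Packaging 210/720 × $594,750 = 173,468.75; Plating 117/720 × $594,750 = 96,646.88; Machining 164/720 × $594,750 = 135,470.83; Receiving 229/720 × $594,750 = 189,163.54.
Rounded to nearest $25: Packaging $173,475; Plating $96,650; Machining $135,475; Receiving $189,175. Sum = $594,775.
Difference $594,750 − $594,775 = −$25 applied to largest allocation (Receiving): Receiving becomes $189,150.

Packaging: $173,475 | Plating: $96,650 | Machining: $135,475 | Receiving: $189,150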